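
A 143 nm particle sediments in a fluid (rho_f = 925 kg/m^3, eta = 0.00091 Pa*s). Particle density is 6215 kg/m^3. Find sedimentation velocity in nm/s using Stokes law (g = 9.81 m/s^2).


Radius R = 143/2 nm = 7.15e-08 m
Density difference = 6215 - 925 = 5290 kg/m^3
v = 2 * R^2 * (rho_p - rho_f) * g / (9 * eta)
v = 2 * (7.15e-08)^2 * 5290 * 9.81 / (9 * 0.00091)
v = 6.47863e-08 m/s = 64.7863 nm/s

64.7863


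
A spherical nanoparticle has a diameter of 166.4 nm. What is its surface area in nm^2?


Radius r = 166.4/2 = 83.2 nm
Surface area SA = 4 * pi * r^2
SA = 4 * pi * (83.2)^2
SA = 86987.43 nm^2

86987.43


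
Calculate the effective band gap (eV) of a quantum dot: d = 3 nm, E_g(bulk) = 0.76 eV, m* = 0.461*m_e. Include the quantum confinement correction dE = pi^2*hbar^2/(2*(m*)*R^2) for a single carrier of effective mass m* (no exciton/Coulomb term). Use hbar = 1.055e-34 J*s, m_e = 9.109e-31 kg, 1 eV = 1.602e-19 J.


Radius R = 3/2 nm = 1.5e-09 m
Confinement energy dE = pi^2 * hbar^2 / (2 * m_eff * m_e * R^2)
dE = pi^2 * (1.055e-34)^2 / (2 * 0.461 * 9.109e-31 * (1.5e-09)^2) J, divided by 1.602e-19 J/eV
dE = 0.3629 eV
Total band gap = E_g(bulk) + dE = 0.76 + 0.3629 = 1.1229 eV

1.1229


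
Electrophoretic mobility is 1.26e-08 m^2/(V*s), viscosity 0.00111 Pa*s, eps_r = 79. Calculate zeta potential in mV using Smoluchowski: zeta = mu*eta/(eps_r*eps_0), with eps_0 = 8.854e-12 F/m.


Smoluchowski equation: zeta = mu * eta / (eps_r * eps_0)
zeta = 1.26e-08 * 0.00111 / (79 * 8.854e-12)
zeta = 0.019995 V = 20.0 mV

20.0


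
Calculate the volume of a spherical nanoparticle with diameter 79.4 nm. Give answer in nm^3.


Radius r = 79.4/2 = 39.7 nm
Volume V = (4/3) * pi * r^3
V = (4/3) * pi * (39.7)^3
V = 262095.84 nm^3

262095.84


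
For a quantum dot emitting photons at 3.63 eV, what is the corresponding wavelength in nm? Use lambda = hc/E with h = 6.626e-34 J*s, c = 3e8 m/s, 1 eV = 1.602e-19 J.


Convert energy: E = 3.63 eV = 3.63 * 1.602e-19 = 5.81526e-19 J
lambda = h*c / E = 6.626e-34 * 3e8 / 5.81526e-19
lambda = 3.41825e-07 m = 341.8 nm

341.8


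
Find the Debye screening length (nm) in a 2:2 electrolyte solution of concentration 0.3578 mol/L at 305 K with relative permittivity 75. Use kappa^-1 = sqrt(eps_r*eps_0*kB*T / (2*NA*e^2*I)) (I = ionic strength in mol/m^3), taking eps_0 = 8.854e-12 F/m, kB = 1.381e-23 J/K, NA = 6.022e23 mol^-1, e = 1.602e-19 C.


Ionic strength I = 0.3578 * 2^2 * 1000 = 1431.2 mol/m^3
kappa^-1 = sqrt(75 * 8.854e-12 * 1.381e-23 * 305 / (2 * 6.022e23 * (1.602e-19)^2 * 1431.2))
kappa^-1 = 0.251 nm

0.251


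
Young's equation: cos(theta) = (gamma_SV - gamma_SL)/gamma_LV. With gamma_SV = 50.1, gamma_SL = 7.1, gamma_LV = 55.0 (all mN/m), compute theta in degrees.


cos(theta) = (gamma_SV - gamma_SL) / gamma_LV
cos(theta) = (50.1 - 7.1) / 55.0
cos(theta) = 0.781818
theta = arccos(0.781818) = 38.57 degrees

38.57


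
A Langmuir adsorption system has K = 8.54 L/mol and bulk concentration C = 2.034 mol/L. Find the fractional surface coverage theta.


Langmuir isotherm: theta = K*C / (1 + K*C)
K*C = 8.54 * 2.034 = 17.37036
theta = 17.37036 / (1 + 17.37036) = 17.37036 / 18.37036
theta = 0.9456

0.9456


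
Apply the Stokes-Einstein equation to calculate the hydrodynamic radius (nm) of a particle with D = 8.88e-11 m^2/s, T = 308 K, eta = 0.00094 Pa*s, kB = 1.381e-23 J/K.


Stokes-Einstein: R = kB*T / (6*pi*eta*D)
R = 1.381e-23 * 308 / (6 * pi * 0.00094 * 8.88e-11)
R = 2.70335e-09 m = 2.7 nm

2.7


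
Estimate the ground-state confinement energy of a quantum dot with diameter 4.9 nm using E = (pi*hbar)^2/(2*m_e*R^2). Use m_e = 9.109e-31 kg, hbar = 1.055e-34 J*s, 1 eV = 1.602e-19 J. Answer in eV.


Radius R = 4.9/2 = 2.45 nm = 2.45e-09 m
E = (pi * 1.055e-34)^2 / (2 * 9.109e-31 * (2.45e-09)^2)
E(J) = 1.00455e-20
E = E(J) / 1.602e-19 = 0.0627 eV

0.0627


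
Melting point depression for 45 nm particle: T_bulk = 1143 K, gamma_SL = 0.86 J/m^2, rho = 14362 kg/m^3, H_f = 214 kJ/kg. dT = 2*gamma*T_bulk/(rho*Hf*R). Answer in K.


Radius R = 45/2 = 22.5 nm = 2.25e-08 m
Convert H_f = 214 kJ/kg = 214000 J/kg
dT = 2 * gamma_SL * T_bulk / (rho * H_f * R)
dT = 2 * 0.86 * 1143 / (14362 * 214000 * 2.25e-08)
dT = 28.4 K

28.4


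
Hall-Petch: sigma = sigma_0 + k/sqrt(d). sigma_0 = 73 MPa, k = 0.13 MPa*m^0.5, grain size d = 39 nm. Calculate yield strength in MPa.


d = 39 nm = 3.9e-08 m
sqrt(d) = 0.0001974842
Hall-Petch contribution = k / sqrt(d) = 0.13 / 0.0001974842 = 658.3 MPa
sigma = sigma_0 + k/sqrt(d) = 73 + 658.3 = 731.3 MPa

731.3


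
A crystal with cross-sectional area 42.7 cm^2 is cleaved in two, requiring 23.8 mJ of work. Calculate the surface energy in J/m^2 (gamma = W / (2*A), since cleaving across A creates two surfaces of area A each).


Convert: A = 42.7 cm^2 = 0.00427 m^2, W = 23.8 mJ = 0.0238 J
Cleaving exposes two faces of area A, so total new surface = 2*A and gamma = W / (2*A)
gamma = 0.0238 / (2 * 0.00427)
gamma = 2.787 J/m^2

2.787


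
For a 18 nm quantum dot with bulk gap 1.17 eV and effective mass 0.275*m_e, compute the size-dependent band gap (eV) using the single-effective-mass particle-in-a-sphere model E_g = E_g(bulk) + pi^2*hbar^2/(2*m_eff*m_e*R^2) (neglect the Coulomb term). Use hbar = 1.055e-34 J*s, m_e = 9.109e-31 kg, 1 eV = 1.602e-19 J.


Radius R = 18/2 nm = 9e-09 m
Confinement energy dE = pi^2 * hbar^2 / (2 * m_eff * m_e * R^2)
dE = pi^2 * (1.055e-34)^2 / (2 * 0.275 * 9.109e-31 * (9e-09)^2) J, divided by 1.602e-19 J/eV
dE = 0.0169 eV
Total band gap = E_g(bulk) + dE = 1.17 + 0.0169 = 1.1869 eV

1.1869


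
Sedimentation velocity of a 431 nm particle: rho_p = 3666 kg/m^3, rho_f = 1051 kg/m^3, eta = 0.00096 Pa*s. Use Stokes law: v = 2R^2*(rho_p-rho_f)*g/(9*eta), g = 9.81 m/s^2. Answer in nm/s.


Radius R = 431/2 nm = 2.155e-07 m
Density difference = 3666 - 1051 = 2615 kg/m^3
v = 2 * R^2 * (rho_p - rho_f) * g / (9 * eta)
v = 2 * (2.155e-07)^2 * 2615 * 9.81 / (9 * 0.00096)
v = 2.75773e-07 m/s = 275.7728 nm/s

275.7728


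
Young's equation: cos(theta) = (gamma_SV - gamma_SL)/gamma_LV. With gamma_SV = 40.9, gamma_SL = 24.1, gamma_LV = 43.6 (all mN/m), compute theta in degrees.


cos(theta) = (gamma_SV - gamma_SL) / gamma_LV
cos(theta) = (40.9 - 24.1) / 43.6
cos(theta) = 0.385321
theta = arccos(0.385321) = 67.34 degrees

67.34


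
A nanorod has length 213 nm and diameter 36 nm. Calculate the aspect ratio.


Aspect ratio AR = length / diameter
AR = 213 / 36
AR = 5.92

5.92


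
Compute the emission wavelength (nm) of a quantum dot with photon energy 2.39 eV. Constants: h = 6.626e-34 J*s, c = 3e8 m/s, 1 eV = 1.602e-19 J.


Convert energy: E = 2.39 eV = 2.39 * 1.602e-19 = 3.82878e-19 J
lambda = h*c / E = 6.626e-34 * 3e8 / 3.82878e-19
lambda = 5.19173e-07 m = 519.2 nm

519.2


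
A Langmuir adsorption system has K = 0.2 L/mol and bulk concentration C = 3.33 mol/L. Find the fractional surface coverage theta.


Langmuir isotherm: theta = K*C / (1 + K*C)
K*C = 0.2 * 3.33 = 0.666
theta = 0.666 / (1 + 0.666) = 0.666 / 1.666
theta = 0.3998

0.3998


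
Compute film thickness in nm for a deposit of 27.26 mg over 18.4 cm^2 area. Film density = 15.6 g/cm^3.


Convert: m = 27.26 mg = 2.7260e-05 kg, A = 18.4 cm^2 = 1.8400e-03 m^2, rho = 15.6 g/cm^3 = 15600 kg/m^3
t = m / (A * rho)
t = 2.7260e-05 / (1.8400e-03 * 15600)
t = 9.4969e-07 m = 949.7 nm

949.7


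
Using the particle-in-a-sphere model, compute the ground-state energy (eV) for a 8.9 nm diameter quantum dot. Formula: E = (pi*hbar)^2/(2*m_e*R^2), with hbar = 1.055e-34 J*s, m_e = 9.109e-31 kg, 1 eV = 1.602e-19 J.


Radius R = 8.9/2 = 4.45 nm = 4.45e-09 m
E = (pi * 1.055e-34)^2 / (2 * 9.109e-31 * (4.45e-09)^2)
E(J) = 3.04498e-21
E = E(J) / 1.602e-19 = 0.019 eV

0.019


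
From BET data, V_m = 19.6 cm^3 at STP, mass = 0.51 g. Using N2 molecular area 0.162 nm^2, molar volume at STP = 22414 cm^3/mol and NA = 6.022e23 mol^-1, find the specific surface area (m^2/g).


Number of moles in monolayer = V_m / 22414 = 19.6 / 22414 = 0.00087445
Number of molecules = moles * NA = 0.00087445 * 6.022e23
SA = molecules * sigma / mass
SA = (19.6 / 22414) * 6.022e23 * 0.162e-18 / 0.51
SA = 167.3 m^2/g

167.3


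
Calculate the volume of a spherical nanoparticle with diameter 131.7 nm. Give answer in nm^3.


Radius r = 131.7/2 = 65.85 nm
Volume V = (4/3) * pi * r^3
V = (4/3) * pi * (65.85)^3
V = 1196068.21 nm^3

1196068.21


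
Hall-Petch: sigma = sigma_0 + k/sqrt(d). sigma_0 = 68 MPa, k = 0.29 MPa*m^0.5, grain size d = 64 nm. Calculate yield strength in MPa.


d = 64 nm = 6.4e-08 m
sqrt(d) = 0.0002529822
Hall-Petch contribution = k / sqrt(d) = 0.29 / 0.0002529822 = 1146.3 MPa
sigma = sigma_0 + k/sqrt(d) = 68 + 1146.3 = 1214.3 MPa

1214.3


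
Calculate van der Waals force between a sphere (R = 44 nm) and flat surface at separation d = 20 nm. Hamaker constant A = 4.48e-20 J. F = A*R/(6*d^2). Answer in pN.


Convert to SI: R = 44 nm = 4.4e-08 m, d = 20 nm = 2e-08 m
F = A * R / (6 * d^2)
F = 4.48e-20 * 4.4e-08 / (6 * (2e-08)^2)
F = 8.21333e-13 N = 0.821 pN

0.821


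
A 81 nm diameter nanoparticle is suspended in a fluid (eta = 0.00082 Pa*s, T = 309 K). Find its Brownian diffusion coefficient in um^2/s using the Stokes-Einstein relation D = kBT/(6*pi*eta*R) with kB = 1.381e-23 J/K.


Radius R = 81/2 = 40.5 nm = 4.05e-08 m
D = kB*T / (6*pi*eta*R)
D = 1.381e-23 * 309 / (6 * pi * 0.00082 * 4.05e-08)
D = 6.81683e-12 m^2/s = 6.817 um^2/s

6.817


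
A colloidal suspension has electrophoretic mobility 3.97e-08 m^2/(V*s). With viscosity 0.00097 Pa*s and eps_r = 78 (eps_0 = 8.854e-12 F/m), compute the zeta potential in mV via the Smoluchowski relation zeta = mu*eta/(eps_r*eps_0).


Smoluchowski equation: zeta = mu * eta / (eps_r * eps_0)
zeta = 3.97e-08 * 0.00097 / (78 * 8.854e-12)
zeta = 0.055761 V = 55.76 mV

55.76


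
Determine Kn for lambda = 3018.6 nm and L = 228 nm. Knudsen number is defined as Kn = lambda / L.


Knudsen number Kn = lambda / L
Kn = 3018.6 / 228
Kn = 13.2395

13.2395


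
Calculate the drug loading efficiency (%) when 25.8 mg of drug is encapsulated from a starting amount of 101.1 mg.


Drug loading efficiency = (drug loaded / drug initial) * 100
DLE = 25.8 / 101.1 * 100
DLE = 0.2552 * 100
DLE = 25.52%

25.52


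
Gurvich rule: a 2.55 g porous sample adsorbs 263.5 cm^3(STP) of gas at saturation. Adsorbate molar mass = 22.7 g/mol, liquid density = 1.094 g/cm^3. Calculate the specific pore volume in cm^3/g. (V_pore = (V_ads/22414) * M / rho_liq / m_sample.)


Moles adsorbed n = V_ads / 22414 = 263.5 / 22414 = 1.175605e-02 mol
Liquid volume V_liq = n * M / rho_liq = 1.175605e-02 * 22.7 / 1.094 = 0.24393 cm^3
Specific pore volume V_pore = V_liq / m_sample = 0.24393 / 2.55
V_pore = 0.0957 cm^3/g

0.0957


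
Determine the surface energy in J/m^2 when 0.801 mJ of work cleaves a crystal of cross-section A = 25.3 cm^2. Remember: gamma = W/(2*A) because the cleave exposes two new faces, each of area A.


Convert: A = 25.3 cm^2 = 0.00253 m^2, W = 0.801 mJ = 0.000801 J
Cleaving exposes two faces of area A, so total new surface = 2*A and gamma = W / (2*A)
gamma = 0.000801 / (2 * 0.00253)
gamma = 0.158 J/m^2

0.158


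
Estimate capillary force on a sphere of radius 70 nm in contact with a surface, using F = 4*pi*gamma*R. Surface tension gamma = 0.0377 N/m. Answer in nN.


Convert radius: R = 70 nm = 7e-08 m
F = 4 * pi * gamma * R
F = 4 * pi * 0.0377 * 7e-08
F = 3.31627e-08 N = 33.1627 nN

33.1627


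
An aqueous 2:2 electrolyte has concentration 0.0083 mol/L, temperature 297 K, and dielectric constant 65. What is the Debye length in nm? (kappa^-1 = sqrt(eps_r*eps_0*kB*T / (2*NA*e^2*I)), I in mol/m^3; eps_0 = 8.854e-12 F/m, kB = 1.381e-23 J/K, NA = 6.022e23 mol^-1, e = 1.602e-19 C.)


Ionic strength I = 0.0083 * 2^2 * 1000 = 33.2 mol/m^3
kappa^-1 = sqrt(65 * 8.854e-12 * 1.381e-23 * 297 / (2 * 6.022e23 * (1.602e-19)^2 * 33.2))
kappa^-1 = 1.517 nm

1.517


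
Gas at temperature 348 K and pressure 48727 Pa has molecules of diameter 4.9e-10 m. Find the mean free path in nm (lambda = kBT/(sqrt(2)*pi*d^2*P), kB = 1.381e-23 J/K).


Mean free path: lambda = kB*T / (sqrt(2) * pi * d^2 * P)
lambda = 1.381e-23 * 348 / (sqrt(2) * pi * (4.9e-10)^2 * 48727)
lambda = 9.24584e-08 m
lambda = 92.46 nm

92.46


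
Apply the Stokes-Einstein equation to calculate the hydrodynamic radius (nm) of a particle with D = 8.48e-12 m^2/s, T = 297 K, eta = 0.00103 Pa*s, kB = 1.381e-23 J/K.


Stokes-Einstein: R = kB*T / (6*pi*eta*D)
R = 1.381e-23 * 297 / (6 * pi * 0.00103 * 8.48e-12)
R = 2.49124e-08 m = 24.91 nm

24.91


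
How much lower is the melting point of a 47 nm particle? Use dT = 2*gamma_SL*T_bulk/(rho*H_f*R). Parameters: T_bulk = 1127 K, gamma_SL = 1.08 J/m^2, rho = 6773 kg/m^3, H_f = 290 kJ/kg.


Radius R = 47/2 = 23.5 nm = 2.35e-08 m
Convert H_f = 290 kJ/kg = 290000 J/kg
dT = 2 * gamma_SL * T_bulk / (rho * H_f * R)
dT = 2 * 1.08 * 1127 / (6773 * 290000 * 2.35e-08)
dT = 52.7 K

52.7


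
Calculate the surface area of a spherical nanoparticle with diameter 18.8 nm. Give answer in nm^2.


Radius r = 18.8/2 = 9.4 nm
Surface area SA = 4 * pi * r^2
SA = 4 * pi * (9.4)^2
SA = 1110.36 nm^2

1110.36


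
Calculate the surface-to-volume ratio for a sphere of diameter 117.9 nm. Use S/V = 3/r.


Radius r = 117.9/2 = 58.95 nm
S/V = 3 / r = 3 / 58.95
S/V = 0.0509 nm^-1

0.0509


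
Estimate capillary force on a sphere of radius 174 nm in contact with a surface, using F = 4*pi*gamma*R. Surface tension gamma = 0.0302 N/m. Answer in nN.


Convert radius: R = 174 nm = 1.74e-07 m
F = 4 * pi * gamma * R
F = 4 * pi * 0.0302 * 1.74e-07
F = 6.60338e-08 N = 66.0338 nN

66.0338


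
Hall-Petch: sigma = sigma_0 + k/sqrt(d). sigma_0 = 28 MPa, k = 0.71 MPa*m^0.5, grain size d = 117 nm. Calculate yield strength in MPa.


d = 117 nm = 1.17e-07 m
sqrt(d) = 0.0003420526
Hall-Petch contribution = k / sqrt(d) = 0.71 / 0.0003420526 = 2075.7 MPa
sigma = sigma_0 + k/sqrt(d) = 28 + 2075.7 = 2103.7 MPa

2103.7


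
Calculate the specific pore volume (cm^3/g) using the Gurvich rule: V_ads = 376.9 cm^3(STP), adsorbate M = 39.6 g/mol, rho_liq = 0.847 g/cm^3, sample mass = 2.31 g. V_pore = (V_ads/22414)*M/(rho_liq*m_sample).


Moles adsorbed n = V_ads / 22414 = 376.9 / 22414 = 1.681538e-02 mol
Liquid volume V_liq = n * M / rho_liq = 1.681538e-02 * 39.6 / 0.847 = 0.78617 cm^3
Specific pore volume V_pore = V_liq / m_sample = 0.78617 / 2.31
V_pore = 0.3403 cm^3/g

0.3403


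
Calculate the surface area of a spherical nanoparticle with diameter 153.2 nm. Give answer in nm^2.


Radius r = 153.2/2 = 76.6 nm
Surface area SA = 4 * pi * r^2
SA = 4 * pi * (76.6)^2
SA = 73733.93 nm^2

73733.93


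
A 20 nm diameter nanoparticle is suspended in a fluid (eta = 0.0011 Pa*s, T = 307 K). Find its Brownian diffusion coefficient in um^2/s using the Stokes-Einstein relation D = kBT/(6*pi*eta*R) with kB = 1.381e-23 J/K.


Radius R = 20/2 = 10 nm = 1e-08 m
D = kB*T / (6*pi*eta*R)
D = 1.381e-23 * 307 / (6 * pi * 0.0011 * 1e-08)
D = 2.04474e-11 m^2/s = 20.447 um^2/s

20.447


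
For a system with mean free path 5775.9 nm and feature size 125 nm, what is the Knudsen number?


Knudsen number Kn = lambda / L
Kn = 5775.9 / 125
Kn = 46.2072

46.2072


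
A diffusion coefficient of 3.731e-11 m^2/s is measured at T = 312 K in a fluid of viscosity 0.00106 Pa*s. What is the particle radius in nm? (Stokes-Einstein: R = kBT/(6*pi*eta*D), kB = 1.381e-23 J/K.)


Stokes-Einstein: R = kB*T / (6*pi*eta*D)
R = 1.381e-23 * 312 / (6 * pi * 0.00106 * 3.731e-11)
R = 5.77984e-09 m = 5.78 nm

5.78


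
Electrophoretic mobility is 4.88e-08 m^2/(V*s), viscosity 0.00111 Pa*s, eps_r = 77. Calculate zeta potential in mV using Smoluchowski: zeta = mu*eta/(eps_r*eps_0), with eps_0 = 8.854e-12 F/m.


Smoluchowski equation: zeta = mu * eta / (eps_r * eps_0)
zeta = 4.88e-08 * 0.00111 / (77 * 8.854e-12)
zeta = 0.079453 V = 79.45 mV

79.45


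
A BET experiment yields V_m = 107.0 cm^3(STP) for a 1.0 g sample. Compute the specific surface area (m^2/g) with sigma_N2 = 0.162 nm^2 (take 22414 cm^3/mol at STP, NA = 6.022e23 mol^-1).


Number of moles in monolayer = V_m / 22414 = 107.0 / 22414 = 0.0047738
Number of molecules = moles * NA = 0.0047738 * 6.022e23
SA = molecules * sigma / mass
SA = (107.0 / 22414) * 6.022e23 * 0.162e-18 / 1.0
SA = 465.7 m^2/g

465.7


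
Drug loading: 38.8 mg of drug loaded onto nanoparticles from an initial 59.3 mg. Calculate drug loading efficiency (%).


Drug loading efficiency = (drug loaded / drug initial) * 100
DLE = 38.8 / 59.3 * 100
DLE = 0.6543 * 100
DLE = 65.43%

65.43


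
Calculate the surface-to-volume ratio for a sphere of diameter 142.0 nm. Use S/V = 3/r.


Radius r = 142.0/2 = 71 nm
S/V = 3 / r = 3 / 71
S/V = 0.0423 nm^-1

0.0423


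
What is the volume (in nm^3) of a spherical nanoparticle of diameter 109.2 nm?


Radius r = 109.2/2 = 54.6 nm
Volume V = (4/3) * pi * r^3
V = (4/3) * pi * (54.6)^3
V = 681814.98 nm^3

681814.98


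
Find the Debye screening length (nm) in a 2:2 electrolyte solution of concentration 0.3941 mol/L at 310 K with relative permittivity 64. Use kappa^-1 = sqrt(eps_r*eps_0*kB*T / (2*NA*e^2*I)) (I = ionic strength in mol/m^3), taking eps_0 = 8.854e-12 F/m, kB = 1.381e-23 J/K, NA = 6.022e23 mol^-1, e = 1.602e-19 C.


Ionic strength I = 0.3941 * 2^2 * 1000 = 1576.4 mol/m^3
kappa^-1 = sqrt(64 * 8.854e-12 * 1.381e-23 * 310 / (2 * 6.022e23 * (1.602e-19)^2 * 1576.4))
kappa^-1 = 0.223 nm

0.223


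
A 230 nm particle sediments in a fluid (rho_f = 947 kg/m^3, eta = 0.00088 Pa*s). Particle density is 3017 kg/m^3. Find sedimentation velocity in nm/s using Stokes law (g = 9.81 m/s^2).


Radius R = 230/2 nm = 1.15e-07 m
Density difference = 3017 - 947 = 2070 kg/m^3
v = 2 * R^2 * (rho_p - rho_f) * g / (9 * eta)
v = 2 * (1.15e-07)^2 * 2070 * 9.81 / (9 * 0.00088)
v = 6.78172e-08 m/s = 67.8172 nm/s

67.8172


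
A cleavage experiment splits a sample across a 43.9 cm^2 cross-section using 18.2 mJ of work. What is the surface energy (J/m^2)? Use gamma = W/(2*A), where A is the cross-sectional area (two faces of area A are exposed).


Convert: A = 43.9 cm^2 = 0.00439 m^2, W = 18.2 mJ = 0.0182 J
Cleaving exposes two faces of area A, so total new surface = 2*A and gamma = W / (2*A)
gamma = 0.0182 / (2 * 0.00439)
gamma = 2.073 J/m^2

2.073


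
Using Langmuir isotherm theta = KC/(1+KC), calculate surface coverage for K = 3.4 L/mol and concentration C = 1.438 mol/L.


Langmuir isotherm: theta = K*C / (1 + K*C)
K*C = 3.4 * 1.438 = 4.8892
theta = 4.8892 / (1 + 4.8892) = 4.8892 / 5.8892
theta = 0.8302

0.8302


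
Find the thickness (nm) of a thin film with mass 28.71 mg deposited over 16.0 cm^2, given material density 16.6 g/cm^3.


Convert: m = 28.71 mg = 2.8710e-05 kg, A = 16.0 cm^2 = 1.6000e-03 m^2, rho = 16.6 g/cm^3 = 16600 kg/m^3
t = m / (A * rho)
t = 2.8710e-05 / (1.6000e-03 * 16600)
t = 1.0809e-06 m = 1080.9 nm

1080.9


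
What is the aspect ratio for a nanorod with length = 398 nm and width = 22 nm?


Aspect ratio AR = length / diameter
AR = 398 / 22
AR = 18.09

18.09


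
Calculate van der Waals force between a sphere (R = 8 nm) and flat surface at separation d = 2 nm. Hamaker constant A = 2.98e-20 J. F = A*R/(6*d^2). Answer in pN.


Convert to SI: R = 8 nm = 8e-09 m, d = 2 nm = 2e-09 m
F = A * R / (6 * d^2)
F = 2.98e-20 * 8e-09 / (6 * (2e-09)^2)
F = 9.93333e-12 N = 9.933 pN

9.933


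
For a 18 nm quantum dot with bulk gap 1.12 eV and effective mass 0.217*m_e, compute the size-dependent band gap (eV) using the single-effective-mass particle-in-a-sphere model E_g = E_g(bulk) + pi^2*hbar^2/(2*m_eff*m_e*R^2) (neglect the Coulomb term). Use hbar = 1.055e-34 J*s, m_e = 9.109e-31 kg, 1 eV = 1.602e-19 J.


Radius R = 18/2 nm = 9e-09 m
Confinement energy dE = pi^2 * hbar^2 / (2 * m_eff * m_e * R^2)
dE = pi^2 * (1.055e-34)^2 / (2 * 0.217 * 9.109e-31 * (9e-09)^2) J, divided by 1.602e-19 J/eV
dE = 0.0214 eV
Total band gap = E_g(bulk) + dE = 1.12 + 0.0214 = 1.1414 eV

1.1414


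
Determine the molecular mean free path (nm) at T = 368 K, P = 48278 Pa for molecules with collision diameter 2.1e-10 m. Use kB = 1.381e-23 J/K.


Mean free path: lambda = kB*T / (sqrt(2) * pi * d^2 * P)
lambda = 1.381e-23 * 368 / (sqrt(2) * pi * (2.1e-10)^2 * 48278)
lambda = 5.37265e-07 m
lambda = 537.27 nm

537.27


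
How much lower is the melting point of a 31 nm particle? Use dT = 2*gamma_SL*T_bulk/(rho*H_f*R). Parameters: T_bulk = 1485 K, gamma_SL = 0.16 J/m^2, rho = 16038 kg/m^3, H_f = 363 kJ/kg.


Radius R = 31/2 = 15.5 nm = 1.55e-08 m
Convert H_f = 363 kJ/kg = 363000 J/kg
dT = 2 * gamma_SL * T_bulk / (rho * H_f * R)
dT = 2 * 0.16 * 1485 / (16038 * 363000 * 1.55e-08)
dT = 5.3 K

5.3


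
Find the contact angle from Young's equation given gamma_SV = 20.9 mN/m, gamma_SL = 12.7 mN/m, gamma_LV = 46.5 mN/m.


cos(theta) = (gamma_SV - gamma_SL) / gamma_LV
cos(theta) = (20.9 - 12.7) / 46.5
cos(theta) = 0.176344
theta = arccos(0.176344) = 79.84 degrees

79.84


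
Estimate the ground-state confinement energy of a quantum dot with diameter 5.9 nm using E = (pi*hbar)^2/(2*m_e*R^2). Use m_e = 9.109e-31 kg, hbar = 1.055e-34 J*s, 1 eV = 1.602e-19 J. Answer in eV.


Radius R = 5.9/2 = 2.95 nm = 2.95e-09 m
E = (pi * 1.055e-34)^2 / (2 * 9.109e-31 * (2.95e-09)^2)
E(J) = 6.92883e-21
E = E(J) / 1.602e-19 = 0.0433 eV

0.0433


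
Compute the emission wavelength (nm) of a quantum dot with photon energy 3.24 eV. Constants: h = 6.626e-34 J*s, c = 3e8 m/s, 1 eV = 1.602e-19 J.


Convert energy: E = 3.24 eV = 3.24 * 1.602e-19 = 5.19048e-19 J
lambda = h*c / E = 6.626e-34 * 3e8 / 5.19048e-19
lambda = 3.8297e-07 m = 383.0 nm

383.0


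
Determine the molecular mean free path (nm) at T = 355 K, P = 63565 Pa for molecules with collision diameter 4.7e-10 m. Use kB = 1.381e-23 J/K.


Mean free path: lambda = kB*T / (sqrt(2) * pi * d^2 * P)
lambda = 1.381e-23 * 355 / (sqrt(2) * pi * (4.7e-10)^2 * 63565)
lambda = 7.85857e-08 m
lambda = 78.59 nm

78.59


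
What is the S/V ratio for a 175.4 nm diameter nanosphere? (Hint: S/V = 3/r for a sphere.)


Radius r = 175.4/2 = 87.7 nm
S/V = 3 / r = 3 / 87.7
S/V = 0.0342 nm^-1

0.0342


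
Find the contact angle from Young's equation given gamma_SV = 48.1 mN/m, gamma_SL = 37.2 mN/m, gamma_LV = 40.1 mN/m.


cos(theta) = (gamma_SV - gamma_SL) / gamma_LV
cos(theta) = (48.1 - 37.2) / 40.1
cos(theta) = 0.27182
theta = arccos(0.27182) = 74.23 degrees

74.23


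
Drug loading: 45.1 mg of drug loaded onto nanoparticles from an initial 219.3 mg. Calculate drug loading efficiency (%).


Drug loading efficiency = (drug loaded / drug initial) * 100
DLE = 45.1 / 219.3 * 100
DLE = 0.2057 * 100
DLE = 20.57%

20.57


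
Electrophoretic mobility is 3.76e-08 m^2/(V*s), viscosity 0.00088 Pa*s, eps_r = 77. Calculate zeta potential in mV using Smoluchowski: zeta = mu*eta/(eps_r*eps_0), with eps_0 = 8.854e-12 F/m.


Smoluchowski equation: zeta = mu * eta / (eps_r * eps_0)
zeta = 3.76e-08 * 0.00088 / (77 * 8.854e-12)
zeta = 0.048533 V = 48.53 mV

48.53


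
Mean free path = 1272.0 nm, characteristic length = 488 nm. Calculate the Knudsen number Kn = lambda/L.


Knudsen number Kn = lambda / L
Kn = 1272.0 / 488
Kn = 2.6066

2.6066


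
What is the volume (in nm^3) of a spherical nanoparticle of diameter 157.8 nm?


Radius r = 157.8/2 = 78.9 nm
Volume V = (4/3) * pi * r^3
V = (4/3) * pi * (78.9)^3
V = 2057404.19 nm^3

2057404.19


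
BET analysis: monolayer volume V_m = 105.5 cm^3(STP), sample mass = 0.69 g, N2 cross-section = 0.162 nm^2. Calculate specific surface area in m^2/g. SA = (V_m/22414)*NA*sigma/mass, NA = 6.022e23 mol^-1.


Number of moles in monolayer = V_m / 22414 = 105.5 / 22414 = 0.00470688
Number of molecules = moles * NA = 0.00470688 * 6.022e23
SA = molecules * sigma / mass
SA = (105.5 / 22414) * 6.022e23 * 0.162e-18 / 0.69
SA = 665.5 m^2/g

665.5


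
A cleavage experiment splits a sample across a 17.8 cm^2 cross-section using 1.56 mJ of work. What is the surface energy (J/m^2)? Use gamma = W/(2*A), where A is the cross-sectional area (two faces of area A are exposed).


Convert: A = 17.8 cm^2 = 0.00178 m^2, W = 1.56 mJ = 0.00156 J
Cleaving exposes two faces of area A, so total new surface = 2*A and gamma = W / (2*A)
gamma = 0.00156 / (2 * 0.00178)
gamma = 0.438 J/m^2

0.438


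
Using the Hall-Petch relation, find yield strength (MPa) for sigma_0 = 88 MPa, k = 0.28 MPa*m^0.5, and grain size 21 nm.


d = 21 nm = 2.1e-08 m
sqrt(d) = 0.0001449138
Hall-Petch contribution = k / sqrt(d) = 0.28 / 0.0001449138 = 1932.2 MPa
sigma = sigma_0 + k/sqrt(d) = 88 + 1932.2 = 2020.2 MPa

2020.2


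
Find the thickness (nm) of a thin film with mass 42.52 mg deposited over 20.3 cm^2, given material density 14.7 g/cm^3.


Convert: m = 42.52 mg = 4.2520e-05 kg, A = 20.3 cm^2 = 2.0300e-03 m^2, rho = 14.7 g/cm^3 = 14700 kg/m^3
t = m / (A * rho)
t = 4.2520e-05 / (2.0300e-03 * 14700)
t = 1.4249e-06 m = 1424.9 nm

1424.9


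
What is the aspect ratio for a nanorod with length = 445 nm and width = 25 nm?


Aspect ratio AR = length / diameter
AR = 445 / 25
AR = 17.8

17.8


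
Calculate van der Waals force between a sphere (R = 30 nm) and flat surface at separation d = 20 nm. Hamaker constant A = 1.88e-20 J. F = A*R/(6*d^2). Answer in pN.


Convert to SI: R = 30 nm = 3e-08 m, d = 20 nm = 2e-08 m
F = A * R / (6 * d^2)
F = 1.88e-20 * 3e-08 / (6 * (2e-08)^2)
F = 2.35e-13 N = 0.235 pN

0.235


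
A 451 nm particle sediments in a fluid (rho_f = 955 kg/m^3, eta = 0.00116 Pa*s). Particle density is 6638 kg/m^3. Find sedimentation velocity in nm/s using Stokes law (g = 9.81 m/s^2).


Radius R = 451/2 nm = 2.255e-07 m
Density difference = 6638 - 955 = 5683 kg/m^3
v = 2 * R^2 * (rho_p - rho_f) * g / (9 * eta)
v = 2 * (2.255e-07)^2 * 5683 * 9.81 / (9 * 0.00116)
v = 5.43087e-07 m/s = 543.0868 nm/s

543.0868


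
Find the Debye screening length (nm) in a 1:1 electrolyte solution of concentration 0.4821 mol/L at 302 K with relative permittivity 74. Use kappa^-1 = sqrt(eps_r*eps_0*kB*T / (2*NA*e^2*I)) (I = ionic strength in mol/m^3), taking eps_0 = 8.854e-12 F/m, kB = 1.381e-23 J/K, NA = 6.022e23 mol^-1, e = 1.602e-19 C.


Ionic strength I = 0.4821 * 1^2 * 1000 = 482.1 mol/m^3
kappa^-1 = sqrt(74 * 8.854e-12 * 1.381e-23 * 302 / (2 * 6.022e23 * (1.602e-19)^2 * 482.1))
kappa^-1 = 0.428 nm

0.428


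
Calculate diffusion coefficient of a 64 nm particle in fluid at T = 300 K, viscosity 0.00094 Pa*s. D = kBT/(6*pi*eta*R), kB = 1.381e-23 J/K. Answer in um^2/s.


Radius R = 64/2 = 32 nm = 3.2e-08 m
D = kB*T / (6*pi*eta*R)
D = 1.381e-23 * 300 / (6 * pi * 0.00094 * 3.2e-08)
D = 7.30695e-12 m^2/s = 7.307 um^2/s

7.307


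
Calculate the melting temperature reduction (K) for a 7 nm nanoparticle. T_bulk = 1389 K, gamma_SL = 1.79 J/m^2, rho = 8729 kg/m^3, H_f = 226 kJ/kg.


Radius R = 7/2 = 3.5 nm = 3.5e-09 m
Convert H_f = 226 kJ/kg = 226000 J/kg
dT = 2 * gamma_SL * T_bulk / (rho * H_f * R)
dT = 2 * 1.79 * 1389 / (8729 * 226000 * 3.5e-09)
dT = 720.2 K

720.2


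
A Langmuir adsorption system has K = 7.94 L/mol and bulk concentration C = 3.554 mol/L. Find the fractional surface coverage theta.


Langmuir isotherm: theta = K*C / (1 + K*C)
K*C = 7.94 * 3.554 = 28.21876
theta = 28.21876 / (1 + 28.21876) = 28.21876 / 29.21876
theta = 0.9658

0.9658


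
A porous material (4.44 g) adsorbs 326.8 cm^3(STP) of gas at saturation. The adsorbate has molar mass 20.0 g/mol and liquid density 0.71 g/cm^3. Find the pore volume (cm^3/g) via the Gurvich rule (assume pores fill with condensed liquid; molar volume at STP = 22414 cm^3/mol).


Moles adsorbed n = V_ads / 22414 = 326.8 / 22414 = 1.458017e-02 mol
Liquid volume V_liq = n * M / rho_liq = 1.458017e-02 * 20.0 / 0.71 = 0.41071 cm^3
Specific pore volume V_pore = V_liq / m_sample = 0.41071 / 4.44
V_pore = 0.0925 cm^3/g

0.0925


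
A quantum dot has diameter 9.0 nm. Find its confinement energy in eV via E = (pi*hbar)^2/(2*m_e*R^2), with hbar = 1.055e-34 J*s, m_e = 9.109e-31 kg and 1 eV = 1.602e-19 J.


Radius R = 9.0/2 = 4.5 nm = 4.5e-09 m
E = (pi * 1.055e-34)^2 / (2 * 9.109e-31 * (4.5e-09)^2)
E(J) = 2.97769e-21
E = E(J) / 1.602e-19 = 0.0186 eV

0.0186


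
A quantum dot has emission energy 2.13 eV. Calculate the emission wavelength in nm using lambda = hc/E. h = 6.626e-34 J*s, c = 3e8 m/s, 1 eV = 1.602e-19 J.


Convert energy: E = 2.13 eV = 2.13 * 1.602e-19 = 3.41226e-19 J
lambda = h*c / E = 6.626e-34 * 3e8 / 3.41226e-19
lambda = 5.82546e-07 m = 582.5 nm

582.5


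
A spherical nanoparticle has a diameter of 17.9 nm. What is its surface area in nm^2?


Radius r = 17.9/2 = 8.95 nm
Surface area SA = 4 * pi * r^2
SA = 4 * pi * (8.95)^2
SA = 1006.6 nm^2

1006.6


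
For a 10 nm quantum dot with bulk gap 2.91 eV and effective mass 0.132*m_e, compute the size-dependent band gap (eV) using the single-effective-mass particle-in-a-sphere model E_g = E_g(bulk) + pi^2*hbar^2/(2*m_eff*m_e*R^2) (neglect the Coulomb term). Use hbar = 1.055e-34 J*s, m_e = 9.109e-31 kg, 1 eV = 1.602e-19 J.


Radius R = 10/2 nm = 5e-09 m
Confinement energy dE = pi^2 * hbar^2 / (2 * m_eff * m_e * R^2)
dE = pi^2 * (1.055e-34)^2 / (2 * 0.132 * 9.109e-31 * (5e-09)^2) J, divided by 1.602e-19 J/eV
dE = 0.1141 eV
Total band gap = E_g(bulk) + dE = 2.91 + 0.1141 = 3.0241 eV

3.0241


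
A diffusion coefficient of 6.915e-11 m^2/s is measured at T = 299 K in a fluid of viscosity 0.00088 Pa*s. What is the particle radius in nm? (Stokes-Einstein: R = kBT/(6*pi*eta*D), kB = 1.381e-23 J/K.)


Stokes-Einstein: R = kB*T / (6*pi*eta*D)
R = 1.381e-23 * 299 / (6 * pi * 0.00088 * 6.915e-11)
R = 3.59989e-09 m = 3.6 nm

3.6


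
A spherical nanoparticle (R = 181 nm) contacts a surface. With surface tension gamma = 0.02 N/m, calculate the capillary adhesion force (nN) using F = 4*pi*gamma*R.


Convert radius: R = 181 nm = 1.81e-07 m
F = 4 * pi * gamma * R
F = 4 * pi * 0.02 * 1.81e-07
F = 4.54903e-08 N = 45.4903 nN

45.4903


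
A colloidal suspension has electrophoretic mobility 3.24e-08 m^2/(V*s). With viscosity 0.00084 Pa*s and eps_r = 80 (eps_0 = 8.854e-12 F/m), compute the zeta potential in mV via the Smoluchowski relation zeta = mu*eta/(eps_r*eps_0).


Smoluchowski equation: zeta = mu * eta / (eps_r * eps_0)
zeta = 3.24e-08 * 0.00084 / (80 * 8.854e-12)
zeta = 0.038423 V = 38.42 mV

38.42


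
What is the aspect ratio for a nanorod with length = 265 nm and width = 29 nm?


Aspect ratio AR = length / diameter
AR = 265 / 29
AR = 9.14

9.14


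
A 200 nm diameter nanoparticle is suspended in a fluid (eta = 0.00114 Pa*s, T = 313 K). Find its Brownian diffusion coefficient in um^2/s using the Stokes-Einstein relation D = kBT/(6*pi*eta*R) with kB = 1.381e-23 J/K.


Radius R = 200/2 = 100 nm = 1e-07 m
D = kB*T / (6*pi*eta*R)
D = 1.381e-23 * 313 / (6 * pi * 0.00114 * 1e-07)
D = 2.01156e-12 m^2/s = 2.012 um^2/s

2.012


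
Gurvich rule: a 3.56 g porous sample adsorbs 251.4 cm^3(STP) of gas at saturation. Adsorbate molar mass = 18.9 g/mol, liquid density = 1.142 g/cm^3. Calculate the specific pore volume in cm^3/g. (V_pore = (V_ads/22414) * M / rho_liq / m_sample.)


Moles adsorbed n = V_ads / 22414 = 251.4 / 22414 = 1.121620e-02 mol
Liquid volume V_liq = n * M / rho_liq = 1.121620e-02 * 18.9 / 1.142 = 0.18563 cm^3
Specific pore volume V_pore = V_liq / m_sample = 0.18563 / 3.56
V_pore = 0.0521 cm^3/g

0.0521


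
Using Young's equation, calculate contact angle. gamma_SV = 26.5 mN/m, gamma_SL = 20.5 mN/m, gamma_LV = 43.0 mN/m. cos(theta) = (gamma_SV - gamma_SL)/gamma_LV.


cos(theta) = (gamma_SV - gamma_SL) / gamma_LV
cos(theta) = (26.5 - 20.5) / 43.0
cos(theta) = 0.139535
theta = arccos(0.139535) = 81.98 degrees

81.98


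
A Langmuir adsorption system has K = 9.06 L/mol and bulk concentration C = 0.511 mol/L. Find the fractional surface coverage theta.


Langmuir isotherm: theta = K*C / (1 + K*C)
K*C = 9.06 * 0.511 = 4.62966
theta = 4.62966 / (1 + 4.62966) = 4.62966 / 5.62966
theta = 0.8224

0.8224


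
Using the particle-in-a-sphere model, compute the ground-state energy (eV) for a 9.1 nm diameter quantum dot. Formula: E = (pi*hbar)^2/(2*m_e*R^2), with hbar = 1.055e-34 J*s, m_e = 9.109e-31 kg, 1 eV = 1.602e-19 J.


Radius R = 9.1/2 = 4.55 nm = 4.55e-09 m
E = (pi * 1.055e-34)^2 / (2 * 9.109e-31 * (4.55e-09)^2)
E(J) = 2.9126e-21
E = E(J) / 1.602e-19 = 0.0182 eV

0.0182


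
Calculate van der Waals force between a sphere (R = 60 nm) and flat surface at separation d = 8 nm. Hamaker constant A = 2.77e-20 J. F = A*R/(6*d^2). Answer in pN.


Convert to SI: R = 60 nm = 6e-08 m, d = 8 nm = 8e-09 m
F = A * R / (6 * d^2)
F = 2.77e-20 * 6e-08 / (6 * (8e-09)^2)
F = 4.32812e-12 N = 4.328 pN

4.328


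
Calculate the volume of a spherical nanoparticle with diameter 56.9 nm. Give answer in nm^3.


Radius r = 56.9/2 = 28.45 nm
Volume V = (4/3) * pi * r^3
V = (4/3) * pi * (28.45)^3
V = 96457.37 nm^3

96457.37


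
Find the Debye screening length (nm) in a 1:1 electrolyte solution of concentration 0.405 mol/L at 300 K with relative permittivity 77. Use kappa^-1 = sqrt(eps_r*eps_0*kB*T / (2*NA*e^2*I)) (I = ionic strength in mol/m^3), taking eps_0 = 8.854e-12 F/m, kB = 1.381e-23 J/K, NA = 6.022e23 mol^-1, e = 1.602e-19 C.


Ionic strength I = 0.405 * 1^2 * 1000 = 405 mol/m^3
kappa^-1 = sqrt(77 * 8.854e-12 * 1.381e-23 * 300 / (2 * 6.022e23 * (1.602e-19)^2 * 405))
kappa^-1 = 0.475 nm

0.475


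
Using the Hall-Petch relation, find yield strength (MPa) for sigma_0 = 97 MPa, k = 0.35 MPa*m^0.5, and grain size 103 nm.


d = 103 nm = 1.03e-07 m
sqrt(d) = 0.0003209361
Hall-Petch contribution = k / sqrt(d) = 0.35 / 0.0003209361 = 1090.6 MPa
sigma = sigma_0 + k/sqrt(d) = 97 + 1090.6 = 1187.6 MPa

1187.6


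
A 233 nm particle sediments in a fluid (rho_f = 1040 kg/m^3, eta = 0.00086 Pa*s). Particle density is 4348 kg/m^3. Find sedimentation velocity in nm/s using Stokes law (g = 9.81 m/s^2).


Radius R = 233/2 nm = 1.165e-07 m
Density difference = 4348 - 1040 = 3308 kg/m^3
v = 2 * R^2 * (rho_p - rho_f) * g / (9 * eta)
v = 2 * (1.165e-07)^2 * 3308 * 9.81 / (9 * 0.00086)
v = 1.13809e-07 m/s = 113.8087 nm/s

113.8087


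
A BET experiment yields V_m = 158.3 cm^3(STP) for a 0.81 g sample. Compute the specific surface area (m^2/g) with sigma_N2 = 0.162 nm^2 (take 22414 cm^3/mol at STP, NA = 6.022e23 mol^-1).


Number of moles in monolayer = V_m / 22414 = 158.3 / 22414 = 0.00706255
Number of molecules = moles * NA = 0.00706255 * 6.022e23
SA = molecules * sigma / mass
SA = (158.3 / 22414) * 6.022e23 * 0.162e-18 / 0.81
SA = 850.6 m^2/g

850.6


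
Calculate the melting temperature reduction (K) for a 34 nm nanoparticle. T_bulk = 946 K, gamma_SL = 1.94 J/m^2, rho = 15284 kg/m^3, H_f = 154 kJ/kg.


Radius R = 34/2 = 17 nm = 1.7e-08 m
Convert H_f = 154 kJ/kg = 154000 J/kg
dT = 2 * gamma_SL * T_bulk / (rho * H_f * R)
dT = 2 * 1.94 * 946 / (15284 * 154000 * 1.7e-08)
dT = 91.7 K

91.7


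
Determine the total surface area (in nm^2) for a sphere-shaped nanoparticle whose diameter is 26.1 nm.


Radius r = 26.1/2 = 13.05 nm
Surface area SA = 4 * pi * r^2
SA = 4 * pi * (13.05)^2
SA = 2140.08 nm^2

2140.08


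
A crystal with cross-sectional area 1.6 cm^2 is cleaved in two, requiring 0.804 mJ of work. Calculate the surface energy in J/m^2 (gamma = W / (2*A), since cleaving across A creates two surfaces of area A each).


Convert: A = 1.6 cm^2 = 0.00016 m^2, W = 0.804 mJ = 0.000804 J
Cleaving exposes two faces of area A, so total new surface = 2*A and gamma = W / (2*A)
gamma = 0.000804 / (2 * 0.00016)
gamma = 2.512 J/m^2

2.512


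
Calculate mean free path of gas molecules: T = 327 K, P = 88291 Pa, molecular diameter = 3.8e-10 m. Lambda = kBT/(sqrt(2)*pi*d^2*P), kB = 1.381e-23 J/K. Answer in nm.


Mean free path: lambda = kB*T / (sqrt(2) * pi * d^2 * P)
lambda = 1.381e-23 * 327 / (sqrt(2) * pi * (3.8e-10)^2 * 88291)
lambda = 7.97247e-08 m
lambda = 79.72 nm

79.72


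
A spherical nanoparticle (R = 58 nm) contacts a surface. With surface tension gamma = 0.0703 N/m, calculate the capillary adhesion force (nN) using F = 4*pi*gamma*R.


Convert radius: R = 58 nm = 5.8e-08 m
F = 4 * pi * gamma * R
F = 4 * pi * 0.0703 * 5.8e-08
F = 5.12381e-08 N = 51.2381 nN

51.2381


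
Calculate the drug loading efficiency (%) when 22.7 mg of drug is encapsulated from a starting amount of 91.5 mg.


Drug loading efficiency = (drug loaded / drug initial) * 100
DLE = 22.7 / 91.5 * 100
DLE = 0.2481 * 100
DLE = 24.81%

24.81


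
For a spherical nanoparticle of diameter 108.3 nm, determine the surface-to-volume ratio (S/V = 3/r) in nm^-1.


Radius r = 108.3/2 = 54.15 nm
S/V = 3 / r = 3 / 54.15
S/V = 0.0554 nm^-1

0.0554


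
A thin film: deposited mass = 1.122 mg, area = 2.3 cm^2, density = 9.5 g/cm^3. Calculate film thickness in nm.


Convert: m = 1.122 mg = 1.1220e-06 kg, A = 2.3 cm^2 = 2.3000e-04 m^2, rho = 9.5 g/cm^3 = 9500 kg/m^3
t = m / (A * rho)
t = 1.1220e-06 / (2.3000e-04 * 9500)
t = 5.1350e-07 m = 513.5 nm

513.5


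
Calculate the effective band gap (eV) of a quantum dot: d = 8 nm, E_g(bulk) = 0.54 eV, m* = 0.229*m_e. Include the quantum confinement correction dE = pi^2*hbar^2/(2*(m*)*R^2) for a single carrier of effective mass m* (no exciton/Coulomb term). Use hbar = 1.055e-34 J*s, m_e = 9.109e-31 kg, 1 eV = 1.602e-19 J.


Radius R = 8/2 nm = 4e-09 m
Confinement energy dE = pi^2 * hbar^2 / (2 * m_eff * m_e * R^2)
dE = pi^2 * (1.055e-34)^2 / (2 * 0.229 * 9.109e-31 * (4e-09)^2) J, divided by 1.602e-19 J/eV
dE = 0.1027 eV
Total band gap = E_g(bulk) + dE = 0.54 + 0.1027 = 0.6427 eV

0.6427


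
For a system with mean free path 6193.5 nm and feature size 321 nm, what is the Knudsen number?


Knudsen number Kn = lambda / L
Kn = 6193.5 / 321
Kn = 19.2944

19.2944


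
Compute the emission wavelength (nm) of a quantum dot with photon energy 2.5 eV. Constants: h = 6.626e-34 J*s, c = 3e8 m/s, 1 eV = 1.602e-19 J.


Convert energy: E = 2.5 eV = 2.5 * 1.602e-19 = 4.005e-19 J
lambda = h*c / E = 6.626e-34 * 3e8 / 4.005e-19
lambda = 4.9633e-07 m = 496.3 nm

496.3


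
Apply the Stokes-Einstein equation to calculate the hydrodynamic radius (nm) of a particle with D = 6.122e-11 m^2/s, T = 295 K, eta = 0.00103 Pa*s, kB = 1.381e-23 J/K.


Stokes-Einstein: R = kB*T / (6*pi*eta*D)
R = 1.381e-23 * 295 / (6 * pi * 0.00103 * 6.122e-11)
R = 3.42755e-09 m = 3.43 nm

3.43


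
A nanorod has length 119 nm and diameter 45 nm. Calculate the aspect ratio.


Aspect ratio AR = length / diameter
AR = 119 / 45
AR = 2.64

2.64


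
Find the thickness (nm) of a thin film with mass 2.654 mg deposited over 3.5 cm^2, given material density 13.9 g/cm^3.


Convert: m = 2.654 mg = 2.6540e-06 kg, A = 3.5 cm^2 = 3.5000e-04 m^2, rho = 13.9 g/cm^3 = 13900 kg/m^3
t = m / (A * rho)
t = 2.6540e-06 / (3.5000e-04 * 13900)
t = 5.4553e-07 m = 545.5 nm

545.5


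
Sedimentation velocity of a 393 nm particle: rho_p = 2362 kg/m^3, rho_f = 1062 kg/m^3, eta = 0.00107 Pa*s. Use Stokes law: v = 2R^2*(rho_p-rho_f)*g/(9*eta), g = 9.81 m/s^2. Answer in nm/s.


Radius R = 393/2 nm = 1.965e-07 m
Density difference = 2362 - 1062 = 1300 kg/m^3
v = 2 * R^2 * (rho_p - rho_f) * g / (9 * eta)
v = 2 * (1.965e-07)^2 * 1300 * 9.81 / (9 * 0.00107)
v = 1.02268e-07 m/s = 102.2683 nm/s

102.2683


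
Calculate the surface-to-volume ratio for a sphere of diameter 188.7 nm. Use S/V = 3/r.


Radius r = 188.7/2 = 94.35 nm
S/V = 3 / r = 3 / 94.35
S/V = 0.0318 nm^-1

0.0318


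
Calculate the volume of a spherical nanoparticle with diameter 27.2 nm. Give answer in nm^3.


Radius r = 27.2/2 = 13.6 nm
Volume V = (4/3) * pi * r^3
V = (4/3) * pi * (13.6)^3
V = 10536.72 nm^3

10536.72


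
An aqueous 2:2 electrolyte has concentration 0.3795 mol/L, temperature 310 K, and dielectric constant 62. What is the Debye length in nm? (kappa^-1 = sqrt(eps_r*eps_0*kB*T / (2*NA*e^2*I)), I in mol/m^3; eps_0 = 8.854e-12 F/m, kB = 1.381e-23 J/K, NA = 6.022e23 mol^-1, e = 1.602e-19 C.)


Ionic strength I = 0.3795 * 2^2 * 1000 = 1518 mol/m^3
kappa^-1 = sqrt(62 * 8.854e-12 * 1.381e-23 * 310 / (2 * 6.022e23 * (1.602e-19)^2 * 1518))
kappa^-1 = 0.224 nm

0.224
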